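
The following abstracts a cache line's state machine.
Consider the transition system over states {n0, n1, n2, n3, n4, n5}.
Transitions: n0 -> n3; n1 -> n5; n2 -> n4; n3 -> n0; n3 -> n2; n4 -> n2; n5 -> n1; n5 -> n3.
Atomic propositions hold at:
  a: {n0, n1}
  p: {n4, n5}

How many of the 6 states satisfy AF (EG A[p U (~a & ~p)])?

4

Sat(~a) = {n2, n3, n4, n5}
Sat(~p) = {n0, n1, n2, n3}
Sat(~a & ~p) = {n2, n3}
A[p U (~a & ~p)]: least fixpoint, start Z0 = Sat((~a & ~p)) = {n2, n3}, add states in Sat(p) with every successor in Z. Z1 = {n2, n3, n4}; fixed.
Sat(A[p U (~a & ~p)]) = {n2, n3, n4}
EG A[p U (~a & ~p)]: greatest fixpoint, start Z0 = {n2, n3, n4}, keep only states in Sat with some successor in Z. Already a fixed point.
Sat(EG A[p U (~a & ~p)]) = {n2, n3, n4}
AF (EG A[p U (~a & ~p)]): least fixpoint, start Z0 = {n2, n3, n4}, add states with every successor in Z. Z1 = {n0, n2, n3, n4}; fixed.
Sat(AF (EG A[p U (~a & ~p)])) = {n0, n2, n3, n4}
|Sat(AF (EG A[p U (~a & ~p)]))| = |{n0, n2, n3, n4}| = 4.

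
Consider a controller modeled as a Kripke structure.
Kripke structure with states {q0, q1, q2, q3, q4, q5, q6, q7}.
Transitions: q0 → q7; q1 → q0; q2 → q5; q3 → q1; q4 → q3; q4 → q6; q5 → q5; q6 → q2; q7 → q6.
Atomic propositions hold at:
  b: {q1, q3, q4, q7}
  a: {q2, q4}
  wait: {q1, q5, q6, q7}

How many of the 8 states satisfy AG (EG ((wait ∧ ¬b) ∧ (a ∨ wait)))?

1

Sat(¬b) = {q0, q2, q5, q6}
Sat(wait ∧ ¬b) = {q5, q6}
Sat(a ∨ wait) = {q1, q2, q4, q5, q6, q7}
Sat((wait ∧ ¬b) ∧ (a ∨ wait)) = {q5, q6}
EG ((wait ∧ ¬b) ∧ (a ∨ wait)): greatest fixpoint, start Z0 = {q5, q6}, keep only states in Sat with some successor in Z. Z1 = {q5}; fixed.
Sat(EG ((wait ∧ ¬b) ∧ (a ∨ wait))) = {q5}
AG (EG ((wait ∧ ¬b) ∧ (a ∨ wait))): greatest fixpoint, start Z0 = {q5}, keep only states in Sat with every successor in Z. Already a fixed point.
Sat(AG (EG ((wait ∧ ¬b) ∧ (a ∨ wait)))) = {q5}
|Sat(AG (EG ((wait ∧ ¬b) ∧ (a ∨ wait))))| = |{q5}| = 1.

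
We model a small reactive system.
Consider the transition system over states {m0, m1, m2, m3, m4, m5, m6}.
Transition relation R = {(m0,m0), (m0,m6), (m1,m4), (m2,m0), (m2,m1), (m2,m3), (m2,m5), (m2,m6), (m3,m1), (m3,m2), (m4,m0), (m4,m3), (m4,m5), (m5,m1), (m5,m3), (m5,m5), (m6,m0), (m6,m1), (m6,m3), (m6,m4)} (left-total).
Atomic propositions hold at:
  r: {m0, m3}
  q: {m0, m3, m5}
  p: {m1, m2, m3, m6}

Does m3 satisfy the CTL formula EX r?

Sat(EX r) = {s : some successor in {m0, m3}} = {m0, m2, m4, m5, m6}
m3 ∉ Sat(EX r) = {m0, m2, m4, m5, m6}, so the formula does not hold at m3.

No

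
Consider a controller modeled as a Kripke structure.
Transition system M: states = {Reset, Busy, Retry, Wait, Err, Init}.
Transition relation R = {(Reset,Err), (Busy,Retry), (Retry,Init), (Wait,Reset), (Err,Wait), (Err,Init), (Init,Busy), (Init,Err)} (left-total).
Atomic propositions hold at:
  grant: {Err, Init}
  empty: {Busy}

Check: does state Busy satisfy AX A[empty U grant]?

A[empty U grant]: least fixpoint, start Z0 = Sat(grant) = {Err, Init}, add states in Sat(empty) with every successor in Z. Already a fixed point.
Sat(A[empty U grant]) = {Err, Init}
Sat(AX A[empty U grant]) = {s : every successor in {Err, Init}} = {Reset, Retry}
Busy ∉ Sat(AX A[empty U grant]) = {Reset, Retry}, so the formula does not hold at Busy.

No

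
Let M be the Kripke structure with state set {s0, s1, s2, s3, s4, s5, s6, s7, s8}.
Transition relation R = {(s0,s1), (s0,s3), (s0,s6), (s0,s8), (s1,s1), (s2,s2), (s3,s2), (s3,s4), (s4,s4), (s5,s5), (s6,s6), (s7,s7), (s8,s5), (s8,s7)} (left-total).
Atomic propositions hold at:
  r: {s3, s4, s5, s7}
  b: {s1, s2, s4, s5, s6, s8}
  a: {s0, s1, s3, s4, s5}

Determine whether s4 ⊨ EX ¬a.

No

Sat(¬a) = {s2, s6, s7, s8}
Sat(EX ¬a) = {s : some successor in {s2, s6, s7, s8}} = {s0, s2, s3, s6, s7, s8}
s4 ∉ Sat(EX ¬a) = {s0, s2, s3, s6, s7, s8}, so the formula does not hold at s4.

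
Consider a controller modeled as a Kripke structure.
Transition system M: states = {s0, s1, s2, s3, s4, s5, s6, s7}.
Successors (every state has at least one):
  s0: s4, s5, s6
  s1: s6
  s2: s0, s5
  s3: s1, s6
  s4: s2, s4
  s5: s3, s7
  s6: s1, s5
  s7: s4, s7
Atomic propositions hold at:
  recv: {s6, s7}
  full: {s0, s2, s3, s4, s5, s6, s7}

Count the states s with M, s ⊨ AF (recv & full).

5

Sat(recv & full) = {s6, s7}
AF (recv & full): least fixpoint, start Z0 = {s6, s7}, add states with every successor in Z. Z1 = {s1, s6, s7}; Z2 = {s1, s3, s6, s7}; Z3 = {s1, s3, s5, s6, s7}; fixed.
Sat(AF (recv & full)) = {s1, s3, s5, s6, s7}
|Sat(AF (recv & full))| = |{s1, s3, s5, s6, s7}| = 5.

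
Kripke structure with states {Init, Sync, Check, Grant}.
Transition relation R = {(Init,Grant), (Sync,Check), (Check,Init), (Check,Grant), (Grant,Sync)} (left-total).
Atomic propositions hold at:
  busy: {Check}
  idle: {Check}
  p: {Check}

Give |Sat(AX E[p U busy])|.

1

E[p U busy]: least fixpoint, start Z0 = Sat(busy) = {Check}, add states in Sat(p) with some successor in Z. Already a fixed point.
Sat(E[p U busy]) = {Check}
Sat(AX E[p U busy]) = {s : every successor in {Check}} = {Sync}
|Sat(AX E[p U busy])| = |{Sync}| = 1.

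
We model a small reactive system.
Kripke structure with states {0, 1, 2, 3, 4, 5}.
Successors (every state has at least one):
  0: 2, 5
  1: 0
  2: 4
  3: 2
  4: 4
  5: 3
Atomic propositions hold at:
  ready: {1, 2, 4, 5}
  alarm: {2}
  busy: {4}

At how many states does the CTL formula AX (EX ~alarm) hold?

Sat(~alarm) = {0, 1, 3, 4, 5}
Sat(EX ~alarm) = {s : some successor in {0, 1, 3, 4, 5}} = {0, 1, 2, 4, 5}
Sat(AX (EX ~alarm)) = {s : every successor in {0, 1, 2, 4, 5}} = {0, 1, 2, 3, 4}
|Sat(AX (EX ~alarm))| = |{0, 1, 2, 3, 4}| = 5.

5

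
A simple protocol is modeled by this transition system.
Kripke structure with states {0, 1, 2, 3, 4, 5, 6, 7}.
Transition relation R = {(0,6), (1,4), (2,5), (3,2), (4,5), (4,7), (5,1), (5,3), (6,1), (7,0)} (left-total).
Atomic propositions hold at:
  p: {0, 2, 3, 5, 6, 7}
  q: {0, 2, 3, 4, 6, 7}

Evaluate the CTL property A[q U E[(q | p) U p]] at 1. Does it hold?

No

Sat(q | p) = {0, 2, 3, 4, 5, 6, 7}
E[(q | p) U p]: least fixpoint, start Z0 = Sat(p) = {0, 2, 3, 5, 6, 7}, add states in Sat(q | p) with some successor in Z. Z1 = {0, 2, 3, 4, 5, 6, 7}; fixed.
Sat(E[(q | p) U p]) = {0, 2, 3, 4, 5, 6, 7}
A[q U E[(q | p) U p]]: least fixpoint, start Z0 = Sat(E[(q | p) U p]) = {0, 2, 3, 4, 5, 6, 7}, add states in Sat(q) with every successor in Z. Already a fixed point.
Sat(A[q U E[(q | p) U p]]) = {0, 2, 3, 4, 5, 6, 7}
1 ∉ Sat(A[q U E[(q | p) U p]]) = {0, 2, 3, 4, 5, 6, 7}, so the formula does not hold at 1.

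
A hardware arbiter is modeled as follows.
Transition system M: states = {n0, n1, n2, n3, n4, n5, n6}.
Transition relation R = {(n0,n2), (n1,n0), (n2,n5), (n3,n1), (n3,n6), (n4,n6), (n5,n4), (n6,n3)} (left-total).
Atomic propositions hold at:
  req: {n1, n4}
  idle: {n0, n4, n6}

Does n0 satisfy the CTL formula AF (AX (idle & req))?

Yes

Sat(idle & req) = {n4}
Sat(AX (idle & req)) = {s : every successor in {n4}} = {n5}
AF (AX (idle & req)): least fixpoint, start Z0 = {n5}, add states with every successor in Z. Z1 = {n2, n5}; Z2 = {n0, n2, n5}; Z3 = {n0, n1, n2, n5}; fixed.
Sat(AF (AX (idle & req))) = {n0, n1, n2, n5}
n0 ∈ Sat(AF (AX (idle & req))) = {n0, n1, n2, n5}, so the formula holds at n0.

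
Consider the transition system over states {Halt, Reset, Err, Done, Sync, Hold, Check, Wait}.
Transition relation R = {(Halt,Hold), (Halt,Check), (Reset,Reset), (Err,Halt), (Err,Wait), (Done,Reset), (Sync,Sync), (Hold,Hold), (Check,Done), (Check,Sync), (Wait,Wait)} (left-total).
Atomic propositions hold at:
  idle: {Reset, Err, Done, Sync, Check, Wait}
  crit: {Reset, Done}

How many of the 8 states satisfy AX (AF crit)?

AF crit: least fixpoint, start Z0 = {Reset, Done}, add states with every successor in Z. Already a fixed point.
Sat(AF crit) = {Reset, Done}
Sat(AX (AF crit)) = {s : every successor in {Reset, Done}} = {Reset, Done}
|Sat(AX (AF crit))| = |{Reset, Done}| = 2.

2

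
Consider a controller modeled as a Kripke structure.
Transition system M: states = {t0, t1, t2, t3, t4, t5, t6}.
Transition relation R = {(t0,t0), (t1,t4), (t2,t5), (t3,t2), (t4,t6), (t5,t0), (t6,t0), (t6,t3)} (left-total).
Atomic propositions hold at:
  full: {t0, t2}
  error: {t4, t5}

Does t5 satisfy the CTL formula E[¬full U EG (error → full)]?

Yes

Sat(¬full) = {t1, t3, t4, t5, t6}
Sat(error → full) = {t0, t1, t2, t3, t6}
EG (error → full): greatest fixpoint, start Z0 = {t0, t1, t2, t3, t6}, keep only states in Sat with some successor in Z. Z1 = {t0, t3, t6}; Z2 = {t0, t6}; fixed.
Sat(EG (error → full)) = {t0, t6}
E[¬full U EG (error → full)]: least fixpoint, start Z0 = Sat(EG (error → full)) = {t0, t6}, add states in Sat(¬full) with some successor in Z. Z1 = {t0, t4, t5, t6}; Z2 = {t0, t1, t4, t5, t6}; fixed.
Sat(E[¬full U EG (error → full)]) = {t0, t1, t4, t5, t6}
t5 ∈ Sat(E[¬full U EG (error → full)]) = {t0, t1, t4, t5, t6}, so the formula holds at t5.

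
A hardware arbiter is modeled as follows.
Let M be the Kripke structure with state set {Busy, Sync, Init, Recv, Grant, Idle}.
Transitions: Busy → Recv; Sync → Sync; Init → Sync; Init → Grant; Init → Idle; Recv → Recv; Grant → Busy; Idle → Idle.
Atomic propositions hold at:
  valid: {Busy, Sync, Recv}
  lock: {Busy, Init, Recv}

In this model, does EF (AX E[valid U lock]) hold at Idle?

E[valid U lock]: least fixpoint, start Z0 = Sat(lock) = {Busy, Init, Recv}, add states in Sat(valid) with some successor in Z. Already a fixed point.
Sat(E[valid U lock]) = {Busy, Init, Recv}
Sat(AX E[valid U lock]) = {s : every successor in {Busy, Init, Recv}} = {Busy, Recv, Grant}
EF (AX E[valid U lock]): least fixpoint, start Z0 = {Busy, Recv, Grant}, add states with some successor in Z. Z1 = {Busy, Init, Recv, Grant}; fixed.
Sat(EF (AX E[valid U lock])) = {Busy, Init, Recv, Grant}
Idle ∉ Sat(EF (AX E[valid U lock])) = {Busy, Init, Recv, Grant}, so the formula does not hold at Idle.

No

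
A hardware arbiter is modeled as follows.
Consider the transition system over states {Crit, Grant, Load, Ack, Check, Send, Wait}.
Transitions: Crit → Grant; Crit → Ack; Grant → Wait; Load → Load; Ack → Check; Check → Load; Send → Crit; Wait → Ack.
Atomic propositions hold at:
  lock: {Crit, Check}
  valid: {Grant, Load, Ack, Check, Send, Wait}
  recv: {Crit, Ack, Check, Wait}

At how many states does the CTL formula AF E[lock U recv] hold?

6

E[lock U recv]: least fixpoint, start Z0 = Sat(recv) = {Crit, Ack, Check, Wait}, add states in Sat(lock) with some successor in Z. Already a fixed point.
Sat(E[lock U recv]) = {Crit, Ack, Check, Wait}
AF E[lock U recv]: least fixpoint, start Z0 = {Crit, Ack, Check, Wait}, add states with every successor in Z. Z1 = {Crit, Grant, Ack, Check, Send, Wait}; fixed.
Sat(AF E[lock U recv]) = {Crit, Grant, Ack, Check, Send, Wait}
|Sat(AF E[lock U recv])| = |{Crit, Grant, Ack, Check, Send, Wait}| = 6.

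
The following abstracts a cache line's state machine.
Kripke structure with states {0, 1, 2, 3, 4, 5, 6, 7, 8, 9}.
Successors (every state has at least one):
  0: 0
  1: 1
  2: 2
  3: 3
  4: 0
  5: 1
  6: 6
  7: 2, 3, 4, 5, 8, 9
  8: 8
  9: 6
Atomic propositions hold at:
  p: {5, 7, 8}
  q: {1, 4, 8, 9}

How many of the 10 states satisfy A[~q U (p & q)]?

1

Sat(~q) = {0, 2, 3, 5, 6, 7}
Sat(p & q) = {8}
A[~q U (p & q)]: least fixpoint, start Z0 = Sat((p & q)) = {8}, add states in Sat(~q) with every successor in Z. Already a fixed point.
Sat(A[~q U (p & q)]) = {8}
|Sat(A[~q U (p & q)])| = |{8}| = 1.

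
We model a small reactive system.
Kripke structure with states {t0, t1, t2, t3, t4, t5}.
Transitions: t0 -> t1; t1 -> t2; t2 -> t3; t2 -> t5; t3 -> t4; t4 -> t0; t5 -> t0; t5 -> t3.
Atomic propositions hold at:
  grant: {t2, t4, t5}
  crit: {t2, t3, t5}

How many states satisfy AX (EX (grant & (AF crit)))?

AF crit: least fixpoint, start Z0 = {t2, t3, t5}, add states with every successor in Z. Z1 = {t1, t2, t3, t5}; Z2 = {t0, t1, t2, t3, t5}; Z3 = {t0, t1, t2, t3, t4, t5}; fixed.
Sat(AF crit) = {t0, t1, t2, t3, t4, t5}
Sat(grant & (AF crit)) = {t2, t4, t5}
Sat(EX (grant & (AF crit))) = {s : some successor in {t2, t4, t5}} = {t1, t2, t3}
Sat(AX (EX (grant & (AF crit)))) = {s : every successor in {t1, t2, t3}} = {t0, t1}
|Sat(AX (EX (grant & (AF crit))))| = |{t0, t1}| = 2.

2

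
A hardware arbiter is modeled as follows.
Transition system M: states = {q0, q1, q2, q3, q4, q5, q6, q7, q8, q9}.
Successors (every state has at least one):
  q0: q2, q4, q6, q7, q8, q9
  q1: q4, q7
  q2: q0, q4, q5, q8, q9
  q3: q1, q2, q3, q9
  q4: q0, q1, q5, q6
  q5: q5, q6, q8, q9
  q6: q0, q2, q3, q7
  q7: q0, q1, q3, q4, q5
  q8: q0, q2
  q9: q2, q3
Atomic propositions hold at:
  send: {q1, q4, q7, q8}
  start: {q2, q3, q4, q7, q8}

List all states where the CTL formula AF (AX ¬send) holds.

Sat(¬send) = {q0, q2, q3, q5, q6, q9}
Sat(AX ¬send) = {s : every successor in {q0, q2, q3, q5, q6, q9}} = {q8, q9}
AF (AX ¬send): least fixpoint, start Z0 = {q8, q9}, add states with every successor in Z. Already a fixed point.
Sat(AF (AX ¬send)) = {q8, q9}

{q8, q9}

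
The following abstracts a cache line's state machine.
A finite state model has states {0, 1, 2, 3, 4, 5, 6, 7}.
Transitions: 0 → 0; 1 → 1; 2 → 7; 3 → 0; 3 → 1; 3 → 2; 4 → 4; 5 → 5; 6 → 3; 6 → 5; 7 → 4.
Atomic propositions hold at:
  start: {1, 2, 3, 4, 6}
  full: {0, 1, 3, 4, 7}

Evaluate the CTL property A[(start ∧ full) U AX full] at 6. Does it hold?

Sat(start ∧ full) = {1, 3, 4}
Sat(AX full) = {s : every successor in {0, 1, 3, 4, 7}} = {0, 1, 2, 4, 7}
A[(start ∧ full) U AX full]: least fixpoint, start Z0 = Sat(AX full) = {0, 1, 2, 4, 7}, add states in Sat(start ∧ full) with every successor in Z. Z1 = {0, 1, 2, 3, 4, 7}; fixed.
Sat(A[(start ∧ full) U AX full]) = {0, 1, 2, 3, 4, 7}
6 ∉ Sat(A[(start ∧ full) U AX full]) = {0, 1, 2, 3, 4, 7}, so the formula does not hold at 6.

No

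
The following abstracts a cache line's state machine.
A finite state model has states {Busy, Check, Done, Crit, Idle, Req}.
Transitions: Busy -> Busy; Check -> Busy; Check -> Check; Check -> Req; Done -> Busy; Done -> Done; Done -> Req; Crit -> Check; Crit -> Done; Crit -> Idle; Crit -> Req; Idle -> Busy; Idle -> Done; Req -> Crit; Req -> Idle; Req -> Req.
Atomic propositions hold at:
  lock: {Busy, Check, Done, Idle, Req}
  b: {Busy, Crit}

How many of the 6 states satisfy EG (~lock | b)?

Sat(~lock) = {Crit}
Sat(~lock | b) = {Busy, Crit}
EG (~lock | b): greatest fixpoint, start Z0 = {Busy, Crit}, keep only states in Sat with some successor in Z. Z1 = {Busy}; fixed.
Sat(EG (~lock | b)) = {Busy}
|Sat(EG (~lock | b))| = |{Busy}| = 1.

1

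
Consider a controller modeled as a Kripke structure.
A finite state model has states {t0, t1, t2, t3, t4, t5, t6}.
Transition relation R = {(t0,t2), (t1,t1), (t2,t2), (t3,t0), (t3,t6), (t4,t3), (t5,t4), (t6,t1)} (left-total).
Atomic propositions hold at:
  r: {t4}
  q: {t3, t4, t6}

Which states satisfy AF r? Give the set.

{t4, t5}

AF r: least fixpoint, start Z0 = {t4}, add states with every successor in Z. Z1 = {t4, t5}; fixed.
Sat(AF r) = {t4, t5}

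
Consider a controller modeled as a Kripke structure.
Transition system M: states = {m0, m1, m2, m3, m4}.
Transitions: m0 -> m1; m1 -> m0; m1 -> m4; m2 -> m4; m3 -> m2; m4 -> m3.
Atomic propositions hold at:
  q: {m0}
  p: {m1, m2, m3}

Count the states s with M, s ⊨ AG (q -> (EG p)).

EG p: greatest fixpoint, start Z0 = {m1, m2, m3}, keep only states in Sat with some successor in Z. Z1 = {m3}; Z2 = ∅; fixed.
Sat(EG p) = ∅
Sat(q -> (EG p)) = {m1, m2, m3, m4}
AG (q -> (EG p)): greatest fixpoint, start Z0 = {m1, m2, m3, m4}, keep only states in Sat with every successor in Z. Z1 = {m2, m3, m4}; fixed.
Sat(AG (q -> (EG p))) = {m2, m3, m4}
|Sat(AG (q -> (EG p)))| = |{m2, m3, m4}| = 3.

3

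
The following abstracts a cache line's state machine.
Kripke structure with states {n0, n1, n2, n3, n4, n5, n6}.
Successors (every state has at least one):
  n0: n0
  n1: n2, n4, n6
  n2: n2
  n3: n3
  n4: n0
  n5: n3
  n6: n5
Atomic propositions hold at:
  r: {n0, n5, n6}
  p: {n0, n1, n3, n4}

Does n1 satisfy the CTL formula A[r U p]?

Yes

A[r U p]: least fixpoint, start Z0 = Sat(p) = {n0, n1, n3, n4}, add states in Sat(r) with every successor in Z. Z1 = {n0, n1, n3, n4, n5}; Z2 = {n0, n1, n3, n4, n5, n6}; fixed.
Sat(A[r U p]) = {n0, n1, n3, n4, n5, n6}
n1 ∈ Sat(A[r U p]) = {n0, n1, n3, n4, n5, n6}, so the formula holds at n1.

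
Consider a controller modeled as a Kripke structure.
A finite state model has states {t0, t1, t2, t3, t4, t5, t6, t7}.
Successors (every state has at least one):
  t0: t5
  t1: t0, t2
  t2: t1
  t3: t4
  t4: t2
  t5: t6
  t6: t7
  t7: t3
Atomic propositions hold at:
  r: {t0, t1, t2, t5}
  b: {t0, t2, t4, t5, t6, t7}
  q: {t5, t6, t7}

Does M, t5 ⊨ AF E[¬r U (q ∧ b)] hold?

Yes

Sat(¬r) = {t3, t4, t6, t7}
Sat(q ∧ b) = {t5, t6, t7}
E[¬r U (q ∧ b)]: least fixpoint, start Z0 = Sat((q ∧ b)) = {t5, t6, t7}, add states in Sat(¬r) with some successor in Z. Already a fixed point.
Sat(E[¬r U (q ∧ b)]) = {t5, t6, t7}
AF E[¬r U (q ∧ b)]: least fixpoint, start Z0 = {t5, t6, t7}, add states with every successor in Z. Z1 = {t0, t5, t6, t7}; fixed.
Sat(AF E[¬r U (q ∧ b)]) = {t0, t5, t6, t7}
t5 ∈ Sat(AF E[¬r U (q ∧ b)]) = {t0, t5, t6, t7}, so the formula holds at t5.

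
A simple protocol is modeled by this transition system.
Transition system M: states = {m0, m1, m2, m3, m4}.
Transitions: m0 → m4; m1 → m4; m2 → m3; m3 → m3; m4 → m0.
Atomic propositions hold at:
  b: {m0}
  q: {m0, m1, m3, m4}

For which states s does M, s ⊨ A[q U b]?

{m0, m1, m4}

A[q U b]: least fixpoint, start Z0 = Sat(b) = {m0}, add states in Sat(q) with every successor in Z. Z1 = {m0, m4}; Z2 = {m0, m1, m4}; fixed.
Sat(A[q U b]) = {m0, m1, m4}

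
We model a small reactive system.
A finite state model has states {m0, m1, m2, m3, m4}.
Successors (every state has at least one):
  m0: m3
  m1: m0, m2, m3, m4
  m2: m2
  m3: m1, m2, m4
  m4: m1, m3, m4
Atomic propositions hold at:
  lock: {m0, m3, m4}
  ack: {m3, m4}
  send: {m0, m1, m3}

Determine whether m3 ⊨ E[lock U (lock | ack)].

Sat(lock | ack) = {m0, m3, m4}
E[lock U (lock | ack)]: least fixpoint, start Z0 = Sat((lock | ack)) = {m0, m3, m4}, add states in Sat(lock) with some successor in Z. Already a fixed point.
Sat(E[lock U (lock | ack)]) = {m0, m3, m4}
m3 ∈ Sat(E[lock U (lock | ack)]) = {m0, m3, m4}, so the formula holds at m3.

Yes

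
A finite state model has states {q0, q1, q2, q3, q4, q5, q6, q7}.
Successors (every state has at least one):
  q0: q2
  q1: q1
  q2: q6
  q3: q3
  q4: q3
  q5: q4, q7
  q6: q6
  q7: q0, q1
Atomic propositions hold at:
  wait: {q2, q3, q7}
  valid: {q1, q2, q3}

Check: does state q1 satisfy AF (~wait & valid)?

Yes

Sat(~wait) = {q0, q1, q4, q5, q6}
Sat(~wait & valid) = {q1}
AF (~wait & valid): least fixpoint, start Z0 = {q1}, add states with every successor in Z. Already a fixed point.
Sat(AF (~wait & valid)) = {q1}
q1 ∈ Sat(AF (~wait & valid)) = {q1}, so the formula holds at q1.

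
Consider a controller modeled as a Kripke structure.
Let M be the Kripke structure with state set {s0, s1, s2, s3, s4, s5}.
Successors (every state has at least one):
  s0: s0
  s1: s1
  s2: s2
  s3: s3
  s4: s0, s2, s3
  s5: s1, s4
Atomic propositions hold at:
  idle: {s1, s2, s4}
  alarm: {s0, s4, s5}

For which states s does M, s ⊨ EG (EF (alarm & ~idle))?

Sat(~idle) = {s0, s3, s5}
Sat(alarm & ~idle) = {s0, s5}
EF (alarm & ~idle): least fixpoint, start Z0 = {s0, s5}, add states with some successor in Z. Z1 = {s0, s4, s5}; fixed.
Sat(EF (alarm & ~idle)) = {s0, s4, s5}
EG (EF (alarm & ~idle)): greatest fixpoint, start Z0 = {s0, s4, s5}, keep only states in Sat with some successor in Z. Already a fixed point.
Sat(EG (EF (alarm & ~idle))) = {s0, s4, s5}

{s0, s4, s5}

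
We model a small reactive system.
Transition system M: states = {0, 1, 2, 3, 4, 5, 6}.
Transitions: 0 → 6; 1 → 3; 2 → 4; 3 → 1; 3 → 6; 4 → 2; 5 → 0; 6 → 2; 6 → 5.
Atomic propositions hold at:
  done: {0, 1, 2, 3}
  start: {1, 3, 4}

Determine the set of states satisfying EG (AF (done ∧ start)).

{1, 3}

Sat(done ∧ start) = {1, 3}
AF (done ∧ start): least fixpoint, start Z0 = {1, 3}, add states with every successor in Z. Already a fixed point.
Sat(AF (done ∧ start)) = {1, 3}
EG (AF (done ∧ start)): greatest fixpoint, start Z0 = {1, 3}, keep only states in Sat with some successor in Z. Already a fixed point.
Sat(EG (AF (done ∧ start))) = {1, 3}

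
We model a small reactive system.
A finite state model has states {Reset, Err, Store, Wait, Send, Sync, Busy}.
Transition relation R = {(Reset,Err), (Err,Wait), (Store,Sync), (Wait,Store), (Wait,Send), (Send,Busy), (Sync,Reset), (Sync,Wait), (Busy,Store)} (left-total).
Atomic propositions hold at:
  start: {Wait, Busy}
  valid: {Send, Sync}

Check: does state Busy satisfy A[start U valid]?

No

A[start U valid]: least fixpoint, start Z0 = Sat(valid) = {Send, Sync}, add states in Sat(start) with every successor in Z. Already a fixed point.
Sat(A[start U valid]) = {Send, Sync}
Busy ∉ Sat(A[start U valid]) = {Send, Sync}, so the formula does not hold at Busy.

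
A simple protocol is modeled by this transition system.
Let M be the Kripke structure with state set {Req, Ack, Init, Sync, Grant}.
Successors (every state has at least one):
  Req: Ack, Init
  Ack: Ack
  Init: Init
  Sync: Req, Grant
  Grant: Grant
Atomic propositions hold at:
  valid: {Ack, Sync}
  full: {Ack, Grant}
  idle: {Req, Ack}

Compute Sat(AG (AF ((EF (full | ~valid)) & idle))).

{Ack}

Sat(~valid) = {Req, Init, Grant}
Sat(full | ~valid) = {Req, Ack, Init, Grant}
EF (full | ~valid): least fixpoint, start Z0 = {Req, Ack, Init, Grant}, add states with some successor in Z. Z1 = {Req, Ack, Init, Sync, Grant}; fixed.
Sat(EF (full | ~valid)) = {Req, Ack, Init, Sync, Grant}
Sat((EF (full | ~valid)) & idle) = {Req, Ack}
AF ((EF (full | ~valid)) & idle): least fixpoint, start Z0 = {Req, Ack}, add states with every successor in Z. Already a fixed point.
Sat(AF ((EF (full | ~valid)) & idle)) = {Req, Ack}
AG (AF ((EF (full | ~valid)) & idle)): greatest fixpoint, start Z0 = {Req, Ack}, keep only states in Sat with every successor in Z. Z1 = {Ack}; fixed.
Sat(AG (AF ((EF (full | ~valid)) & idle))) = {Ack}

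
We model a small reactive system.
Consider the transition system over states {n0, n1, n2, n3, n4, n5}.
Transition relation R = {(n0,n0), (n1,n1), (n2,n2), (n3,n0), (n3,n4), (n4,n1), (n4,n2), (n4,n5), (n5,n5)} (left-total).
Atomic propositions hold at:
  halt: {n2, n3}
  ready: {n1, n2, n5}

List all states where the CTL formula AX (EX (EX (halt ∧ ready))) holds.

{n2}

Sat(halt ∧ ready) = {n2}
Sat(EX (halt ∧ ready)) = {s : some successor in {n2}} = {n2, n4}
Sat(EX (EX (halt ∧ ready))) = {s : some successor in {n2, n4}} = {n2, n3, n4}
Sat(AX (EX (EX (halt ∧ ready)))) = {s : every successor in {n2, n3, n4}} = {n2}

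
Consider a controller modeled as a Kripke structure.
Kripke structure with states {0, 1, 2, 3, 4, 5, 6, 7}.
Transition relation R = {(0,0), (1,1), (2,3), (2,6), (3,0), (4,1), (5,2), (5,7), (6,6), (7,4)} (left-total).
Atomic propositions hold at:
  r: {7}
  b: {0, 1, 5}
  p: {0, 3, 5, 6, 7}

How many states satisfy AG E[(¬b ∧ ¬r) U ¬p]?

Sat(¬b) = {2, 3, 4, 6, 7}
Sat(¬r) = {0, 1, 2, 3, 4, 5, 6}
Sat(¬b ∧ ¬r) = {2, 3, 4, 6}
Sat(¬p) = {1, 2, 4}
E[(¬b ∧ ¬r) U ¬p]: least fixpoint, start Z0 = Sat(¬p) = {1, 2, 4}, add states in Sat(¬b ∧ ¬r) with some successor in Z. Already a fixed point.
Sat(E[(¬b ∧ ¬r) U ¬p]) = {1, 2, 4}
AG E[(¬b ∧ ¬r) U ¬p]: greatest fixpoint, start Z0 = {1, 2, 4}, keep only states in Sat with every successor in Z. Z1 = {1, 4}; fixed.
Sat(AG E[(¬b ∧ ¬r) U ¬p]) = {1, 4}
|Sat(AG E[(¬b ∧ ¬r) U ¬p])| = |{1, 4}| = 2.

2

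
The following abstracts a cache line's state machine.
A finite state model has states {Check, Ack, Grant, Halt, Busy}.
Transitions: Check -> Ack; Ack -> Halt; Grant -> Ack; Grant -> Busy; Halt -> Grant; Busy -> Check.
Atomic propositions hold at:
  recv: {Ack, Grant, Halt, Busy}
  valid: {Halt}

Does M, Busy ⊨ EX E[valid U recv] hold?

No

E[valid U recv]: least fixpoint, start Z0 = Sat(recv) = {Ack, Grant, Halt, Busy}, add states in Sat(valid) with some successor in Z. Already a fixed point.
Sat(E[valid U recv]) = {Ack, Grant, Halt, Busy}
Sat(EX E[valid U recv]) = {s : some successor in {Ack, Grant, Halt, Busy}} = {Check, Ack, Grant, Halt}
Busy ∉ Sat(EX E[valid U recv]) = {Check, Ack, Grant, Halt}, so the formula does not hold at Busy.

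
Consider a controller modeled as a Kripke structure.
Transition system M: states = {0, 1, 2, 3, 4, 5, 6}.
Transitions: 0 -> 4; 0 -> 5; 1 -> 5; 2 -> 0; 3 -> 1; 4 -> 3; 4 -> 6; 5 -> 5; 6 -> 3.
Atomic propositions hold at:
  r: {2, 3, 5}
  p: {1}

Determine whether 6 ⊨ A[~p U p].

Sat(~p) = {0, 2, 3, 4, 5, 6}
A[~p U p]: least fixpoint, start Z0 = Sat(p) = {1}, add states in Sat(~p) with every successor in Z. Z1 = {1, 3}; Z2 = {1, 3, 6}; Z3 = {1, 3, 4, 6}; fixed.
Sat(A[~p U p]) = {1, 3, 4, 6}
6 ∈ Sat(A[~p U p]) = {1, 3, 4, 6}, so the formula holds at 6.

Yes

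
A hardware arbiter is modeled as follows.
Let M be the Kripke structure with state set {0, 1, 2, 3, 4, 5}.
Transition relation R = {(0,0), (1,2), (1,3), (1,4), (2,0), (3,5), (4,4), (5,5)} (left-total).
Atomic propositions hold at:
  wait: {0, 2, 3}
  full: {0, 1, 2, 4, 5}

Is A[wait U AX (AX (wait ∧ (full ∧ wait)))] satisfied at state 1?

No

Sat(full ∧ wait) = {0, 2}
Sat(wait ∧ (full ∧ wait)) = {0, 2}
Sat(AX (wait ∧ (full ∧ wait))) = {s : every successor in {0, 2}} = {0, 2}
Sat(AX (AX (wait ∧ (full ∧ wait)))) = {s : every successor in {0, 2}} = {0, 2}
A[wait U AX (AX (wait ∧ (full ∧ wait)))]: least fixpoint, start Z0 = Sat(AX (AX (wait ∧ (full ∧ wait)))) = {0, 2}, add states in Sat(wait) with every successor in Z. Already a fixed point.
Sat(A[wait U AX (AX (wait ∧ (full ∧ wait)))]) = {0, 2}
1 ∉ Sat(A[wait U AX (AX (wait ∧ (full ∧ wait)))]) = {0, 2}, so the formula does not hold at 1.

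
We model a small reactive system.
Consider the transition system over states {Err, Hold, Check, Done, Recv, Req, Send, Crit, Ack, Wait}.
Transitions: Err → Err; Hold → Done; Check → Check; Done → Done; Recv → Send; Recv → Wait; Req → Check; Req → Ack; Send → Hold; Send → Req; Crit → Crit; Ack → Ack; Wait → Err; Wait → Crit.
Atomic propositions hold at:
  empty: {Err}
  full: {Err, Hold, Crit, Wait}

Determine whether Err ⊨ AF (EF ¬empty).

Sat(¬empty) = {Hold, Check, Done, Recv, Req, Send, Crit, Ack, Wait}
EF ¬empty: least fixpoint, start Z0 = {Hold, Check, Done, Recv, Req, Send, Crit, Ack, Wait}, add states with some successor in Z. Already a fixed point.
Sat(EF ¬empty) = {Hold, Check, Done, Recv, Req, Send, Crit, Ack, Wait}
AF (EF ¬empty): least fixpoint, start Z0 = {Hold, Check, Done, Recv, Req, Send, Crit, Ack, Wait}, add states with every successor in Z. Already a fixed point.
Sat(AF (EF ¬empty)) = {Hold, Check, Done, Recv, Req, Send, Crit, Ack, Wait}
Err ∉ Sat(AF (EF ¬empty)) = {Hold, Check, Done, Recv, Req, Send, Crit, Ack, Wait}, so the formula does not hold at Err.

No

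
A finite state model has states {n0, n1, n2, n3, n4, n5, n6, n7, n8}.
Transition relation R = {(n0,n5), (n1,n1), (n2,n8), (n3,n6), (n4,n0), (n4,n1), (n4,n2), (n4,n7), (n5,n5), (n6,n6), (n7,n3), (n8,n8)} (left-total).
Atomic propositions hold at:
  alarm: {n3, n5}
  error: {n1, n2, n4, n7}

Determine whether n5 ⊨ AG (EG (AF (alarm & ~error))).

Sat(~error) = {n0, n3, n5, n6, n8}
Sat(alarm & ~error) = {n3, n5}
AF (alarm & ~error): least fixpoint, start Z0 = {n3, n5}, add states with every successor in Z. Z1 = {n0, n3, n5, n7}; fixed.
Sat(AF (alarm & ~error)) = {n0, n3, n5, n7}
EG (AF (alarm & ~error)): greatest fixpoint, start Z0 = {n0, n3, n5, n7}, keep only states in Sat with some successor in Z. Z1 = {n0, n5, n7}; Z2 = {n0, n5}; fixed.
Sat(EG (AF (alarm & ~error))) = {n0, n5}
AG (EG (AF (alarm & ~error))): greatest fixpoint, start Z0 = {n0, n5}, keep only states in Sat with every successor in Z. Already a fixed point.
Sat(AG (EG (AF (alarm & ~error)))) = {n0, n5}
n5 ∈ Sat(AG (EG (AF (alarm & ~error)))) = {n0, n5}, so the formula holds at n5.

Yes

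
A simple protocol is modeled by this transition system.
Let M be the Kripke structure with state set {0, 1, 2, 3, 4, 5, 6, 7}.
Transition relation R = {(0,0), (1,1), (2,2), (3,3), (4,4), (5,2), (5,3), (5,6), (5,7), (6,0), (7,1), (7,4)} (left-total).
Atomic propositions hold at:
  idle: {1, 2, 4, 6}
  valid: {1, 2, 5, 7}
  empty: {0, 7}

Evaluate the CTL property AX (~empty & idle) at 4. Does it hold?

Sat(~empty) = {1, 2, 3, 4, 5, 6}
Sat(~empty & idle) = {1, 2, 4, 6}
Sat(AX (~empty & idle)) = {s : every successor in {1, 2, 4, 6}} = {1, 2, 4, 7}
4 ∈ Sat(AX (~empty & idle)) = {1, 2, 4, 7}, so the formula holds at 4.

Yes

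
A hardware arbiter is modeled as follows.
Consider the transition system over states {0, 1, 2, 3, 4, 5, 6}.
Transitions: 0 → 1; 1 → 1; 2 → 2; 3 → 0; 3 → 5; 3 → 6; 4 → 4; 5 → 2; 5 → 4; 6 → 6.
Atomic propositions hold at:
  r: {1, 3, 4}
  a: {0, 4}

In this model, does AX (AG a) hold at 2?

AG a: greatest fixpoint, start Z0 = {0, 4}, keep only states in Sat with every successor in Z. Z1 = {4}; fixed.
Sat(AG a) = {4}
Sat(AX (AG a)) = {s : every successor in {4}} = {4}
2 ∉ Sat(AX (AG a)) = {4}, so the formula does not hold at 2.

No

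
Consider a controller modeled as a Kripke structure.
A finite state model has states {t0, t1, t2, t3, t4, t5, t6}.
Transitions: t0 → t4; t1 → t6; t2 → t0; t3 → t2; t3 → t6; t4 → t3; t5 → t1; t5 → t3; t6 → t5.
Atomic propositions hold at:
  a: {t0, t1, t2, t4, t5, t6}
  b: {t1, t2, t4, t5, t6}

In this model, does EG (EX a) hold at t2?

Sat(EX a) = {s : some successor in {t0, t1, t2, t4, t5, t6}} = {t0, t1, t2, t3, t5, t6}
EG (EX a): greatest fixpoint, start Z0 = {t0, t1, t2, t3, t5, t6}, keep only states in Sat with some successor in Z. Z1 = {t1, t2, t3, t5, t6}; Z2 = {t1, t3, t5, t6}; fixed.
Sat(EG (EX a)) = {t1, t3, t5, t6}
t2 ∉ Sat(EG (EX a)) = {t1, t3, t5, t6}, so the formula does not hold at t2.

No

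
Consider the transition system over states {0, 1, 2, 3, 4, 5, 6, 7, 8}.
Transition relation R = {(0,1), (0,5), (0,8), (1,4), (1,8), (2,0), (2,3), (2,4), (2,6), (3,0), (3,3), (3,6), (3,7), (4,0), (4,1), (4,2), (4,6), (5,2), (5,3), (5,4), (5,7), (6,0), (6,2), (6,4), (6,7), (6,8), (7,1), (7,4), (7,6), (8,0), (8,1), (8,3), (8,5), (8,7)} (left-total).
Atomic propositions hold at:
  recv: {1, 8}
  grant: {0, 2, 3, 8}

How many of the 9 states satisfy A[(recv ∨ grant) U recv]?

2

Sat(recv ∨ grant) = {0, 1, 2, 3, 8}
A[(recv ∨ grant) U recv]: least fixpoint, start Z0 = Sat(recv) = {1, 8}, add states in Sat(recv ∨ grant) with every successor in Z. Already a fixed point.
Sat(A[(recv ∨ grant) U recv]) = {1, 8}
|Sat(A[(recv ∨ grant) U recv])| = |{1, 8}| = 2.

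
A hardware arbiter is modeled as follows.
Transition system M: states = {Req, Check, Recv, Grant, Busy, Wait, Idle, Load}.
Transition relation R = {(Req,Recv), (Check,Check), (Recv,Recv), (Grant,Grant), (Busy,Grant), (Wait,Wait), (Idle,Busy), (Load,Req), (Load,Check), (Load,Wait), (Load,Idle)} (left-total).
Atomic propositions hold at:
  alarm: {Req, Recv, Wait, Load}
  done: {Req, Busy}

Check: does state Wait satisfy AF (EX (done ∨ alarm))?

Yes

Sat(done ∨ alarm) = {Req, Recv, Busy, Wait, Load}
Sat(EX (done ∨ alarm)) = {s : some successor in {Req, Recv, Busy, Wait, Load}} = {Req, Recv, Wait, Idle, Load}
AF (EX (done ∨ alarm)): least fixpoint, start Z0 = {Req, Recv, Wait, Idle, Load}, add states with every successor in Z. Already a fixed point.
Sat(AF (EX (done ∨ alarm))) = {Req, Recv, Wait, Idle, Load}
Wait ∈ Sat(AF (EX (done ∨ alarm))) = {Req, Recv, Wait, Idle, Load}, so the formula holds at Wait.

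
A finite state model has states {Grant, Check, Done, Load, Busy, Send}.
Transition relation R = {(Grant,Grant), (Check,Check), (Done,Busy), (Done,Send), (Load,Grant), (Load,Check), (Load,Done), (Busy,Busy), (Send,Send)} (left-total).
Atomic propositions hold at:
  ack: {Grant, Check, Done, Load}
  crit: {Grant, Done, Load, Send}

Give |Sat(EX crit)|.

4

Sat(EX crit) = {s : some successor in {Grant, Done, Load, Send}} = {Grant, Done, Load, Send}
|Sat(EX crit)| = |{Grant, Done, Load, Send}| = 4.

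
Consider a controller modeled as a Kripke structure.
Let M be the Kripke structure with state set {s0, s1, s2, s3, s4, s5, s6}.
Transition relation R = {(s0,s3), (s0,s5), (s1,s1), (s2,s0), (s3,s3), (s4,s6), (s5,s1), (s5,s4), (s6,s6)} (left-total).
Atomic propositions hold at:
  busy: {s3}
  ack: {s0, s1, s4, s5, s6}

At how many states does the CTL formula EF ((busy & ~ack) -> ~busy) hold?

6

Sat(~ack) = {s2, s3}
Sat(busy & ~ack) = {s3}
Sat(~busy) = {s0, s1, s2, s4, s5, s6}
Sat((busy & ~ack) -> ~busy) = {s0, s1, s2, s4, s5, s6}
EF ((busy & ~ack) -> ~busy): least fixpoint, start Z0 = {s0, s1, s2, s4, s5, s6}, add states with some successor in Z. Already a fixed point.
Sat(EF ((busy & ~ack) -> ~busy)) = {s0, s1, s2, s4, s5, s6}
|Sat(EF ((busy & ~ack) -> ~busy))| = |{s0, s1, s2, s4, s5, s6}| = 6.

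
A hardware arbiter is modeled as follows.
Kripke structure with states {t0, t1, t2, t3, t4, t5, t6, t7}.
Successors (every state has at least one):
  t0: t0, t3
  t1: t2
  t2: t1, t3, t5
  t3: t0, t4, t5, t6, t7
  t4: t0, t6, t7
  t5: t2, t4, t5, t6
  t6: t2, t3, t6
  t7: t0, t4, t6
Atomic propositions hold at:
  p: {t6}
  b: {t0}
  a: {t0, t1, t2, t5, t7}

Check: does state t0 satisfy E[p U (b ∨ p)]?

Yes

Sat(b ∨ p) = {t0, t6}
E[p U (b ∨ p)]: least fixpoint, start Z0 = Sat((b ∨ p)) = {t0, t6}, add states in Sat(p) with some successor in Z. Already a fixed point.
Sat(E[p U (b ∨ p)]) = {t0, t6}
t0 ∈ Sat(E[p U (b ∨ p)]) = {t0, t6}, so the formula holds at t0.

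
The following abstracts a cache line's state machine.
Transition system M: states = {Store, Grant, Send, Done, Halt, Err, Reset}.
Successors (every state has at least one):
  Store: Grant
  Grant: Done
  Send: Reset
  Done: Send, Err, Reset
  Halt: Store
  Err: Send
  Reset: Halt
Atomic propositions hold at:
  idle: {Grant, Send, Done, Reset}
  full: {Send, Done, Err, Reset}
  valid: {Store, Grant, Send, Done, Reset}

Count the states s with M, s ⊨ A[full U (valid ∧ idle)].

5

Sat(valid ∧ idle) = {Grant, Send, Done, Reset}
A[full U (valid ∧ idle)]: least fixpoint, start Z0 = Sat((valid ∧ idle)) = {Grant, Send, Done, Reset}, add states in Sat(full) with every successor in Z. Z1 = {Grant, Send, Done, Err, Reset}; fixed.
Sat(A[full U (valid ∧ idle)]) = {Grant, Send, Done, Err, Reset}
|Sat(A[full U (valid ∧ idle)])| = |{Grant, Send, Done, Err, Reset}| = 5.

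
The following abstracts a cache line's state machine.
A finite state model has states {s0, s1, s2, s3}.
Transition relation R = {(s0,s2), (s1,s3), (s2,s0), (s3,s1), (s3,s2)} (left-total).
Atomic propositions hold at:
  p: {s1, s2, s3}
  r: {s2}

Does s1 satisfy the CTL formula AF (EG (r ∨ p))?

Sat(r ∨ p) = {s1, s2, s3}
EG (r ∨ p): greatest fixpoint, start Z0 = {s1, s2, s3}, keep only states in Sat with some successor in Z. Z1 = {s1, s3}; fixed.
Sat(EG (r ∨ p)) = {s1, s3}
AF (EG (r ∨ p)): least fixpoint, start Z0 = {s1, s3}, add states with every successor in Z. Already a fixed point.
Sat(AF (EG (r ∨ p))) = {s1, s3}
s1 ∈ Sat(AF (EG (r ∨ p))) = {s1, s3}, so the formula holds at s1.

Yes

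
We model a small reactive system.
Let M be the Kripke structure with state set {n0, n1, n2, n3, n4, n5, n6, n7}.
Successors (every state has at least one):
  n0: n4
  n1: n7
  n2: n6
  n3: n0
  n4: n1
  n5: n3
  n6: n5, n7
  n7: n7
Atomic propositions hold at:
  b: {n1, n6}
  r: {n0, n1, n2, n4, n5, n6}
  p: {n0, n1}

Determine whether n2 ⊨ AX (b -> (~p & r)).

Yes

Sat(~p) = {n2, n3, n4, n5, n6, n7}
Sat(~p & r) = {n2, n4, n5, n6}
Sat(b -> (~p & r)) = {n0, n2, n3, n4, n5, n6, n7}
Sat(AX (b -> (~p & r))) = {s : every successor in {n0, n2, n3, n4, n5, n6, n7}} = {n0, n1, n2, n3, n5, n6, n7}
n2 ∈ Sat(AX (b -> (~p & r))) = {n0, n1, n2, n3, n5, n6, n7}, so the formula holds at n2.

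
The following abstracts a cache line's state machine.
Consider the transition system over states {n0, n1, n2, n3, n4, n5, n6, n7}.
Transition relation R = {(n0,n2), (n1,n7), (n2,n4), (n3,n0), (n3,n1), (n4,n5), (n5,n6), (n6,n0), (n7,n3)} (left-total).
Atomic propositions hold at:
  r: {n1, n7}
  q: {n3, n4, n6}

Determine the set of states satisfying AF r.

{n1, n7}

AF r: least fixpoint, start Z0 = {n1, n7}, add states with every successor in Z. Already a fixed point.
Sat(AF r) = {n1, n7}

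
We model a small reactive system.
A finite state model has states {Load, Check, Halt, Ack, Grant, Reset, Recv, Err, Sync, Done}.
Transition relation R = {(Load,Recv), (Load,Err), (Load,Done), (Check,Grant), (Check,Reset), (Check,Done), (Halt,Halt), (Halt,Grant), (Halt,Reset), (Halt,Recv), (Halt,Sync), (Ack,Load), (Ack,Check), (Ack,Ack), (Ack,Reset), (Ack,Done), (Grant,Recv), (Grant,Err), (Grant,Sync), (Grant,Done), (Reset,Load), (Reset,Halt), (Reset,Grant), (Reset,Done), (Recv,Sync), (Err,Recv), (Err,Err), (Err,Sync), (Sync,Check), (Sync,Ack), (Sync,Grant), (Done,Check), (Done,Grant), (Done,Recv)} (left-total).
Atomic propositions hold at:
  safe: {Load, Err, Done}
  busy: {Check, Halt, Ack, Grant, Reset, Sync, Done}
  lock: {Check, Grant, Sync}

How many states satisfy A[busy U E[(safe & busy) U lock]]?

4

Sat(safe & busy) = {Done}
E[(safe & busy) U lock]: least fixpoint, start Z0 = Sat(lock) = {Check, Grant, Sync}, add states in Sat(safe & busy) with some successor in Z. Z1 = {Check, Grant, Sync, Done}; fixed.
Sat(E[(safe & busy) U lock]) = {Check, Grant, Sync, Done}
A[busy U E[(safe & busy) U lock]]: least fixpoint, start Z0 = Sat(E[(safe & busy) U lock]) = {Check, Grant, Sync, Done}, add states in Sat(busy) with every successor in Z. Already a fixed point.
Sat(A[busy U E[(safe & busy) U lock]]) = {Check, Grant, Sync, Done}
|Sat(A[busy U E[(safe & busy) U lock]])| = |{Check, Grant, Sync, Done}| = 4.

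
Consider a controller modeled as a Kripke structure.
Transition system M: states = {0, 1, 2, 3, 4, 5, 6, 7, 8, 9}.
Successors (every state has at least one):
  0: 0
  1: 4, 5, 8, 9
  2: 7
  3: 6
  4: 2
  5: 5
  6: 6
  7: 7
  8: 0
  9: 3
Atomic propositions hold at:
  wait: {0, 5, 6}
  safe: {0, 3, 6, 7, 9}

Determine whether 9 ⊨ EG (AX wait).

No

Sat(AX wait) = {s : every successor in {0, 5, 6}} = {0, 3, 5, 6, 8}
EG (AX wait): greatest fixpoint, start Z0 = {0, 3, 5, 6, 8}, keep only states in Sat with some successor in Z. Already a fixed point.
Sat(EG (AX wait)) = {0, 3, 5, 6, 8}
9 ∉ Sat(EG (AX wait)) = {0, 3, 5, 6, 8}, so the formula does not hold at 9.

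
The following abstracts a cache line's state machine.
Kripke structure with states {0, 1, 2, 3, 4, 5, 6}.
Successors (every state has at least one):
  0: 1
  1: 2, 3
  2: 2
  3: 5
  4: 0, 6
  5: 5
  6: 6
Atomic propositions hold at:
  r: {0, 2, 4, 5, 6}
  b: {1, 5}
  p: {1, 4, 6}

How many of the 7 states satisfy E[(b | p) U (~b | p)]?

6

Sat(b | p) = {1, 4, 5, 6}
Sat(~b) = {0, 2, 3, 4, 6}
Sat(~b | p) = {0, 1, 2, 3, 4, 6}
E[(b | p) U (~b | p)]: least fixpoint, start Z0 = Sat((~b | p)) = {0, 1, 2, 3, 4, 6}, add states in Sat(b | p) with some successor in Z. Already a fixed point.
Sat(E[(b | p) U (~b | p)]) = {0, 1, 2, 3, 4, 6}
|Sat(E[(b | p) U (~b | p)])| = |{0, 1, 2, 3, 4, 6}| = 6.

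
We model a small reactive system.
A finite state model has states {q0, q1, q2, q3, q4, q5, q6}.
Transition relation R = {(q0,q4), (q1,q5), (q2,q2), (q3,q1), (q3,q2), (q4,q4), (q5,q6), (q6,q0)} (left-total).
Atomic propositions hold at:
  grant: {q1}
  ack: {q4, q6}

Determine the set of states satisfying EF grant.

{q1, q3}

EF grant: least fixpoint, start Z0 = {q1}, add states with some successor in Z. Z1 = {q1, q3}; fixed.
Sat(EF grant) = {q1, q3}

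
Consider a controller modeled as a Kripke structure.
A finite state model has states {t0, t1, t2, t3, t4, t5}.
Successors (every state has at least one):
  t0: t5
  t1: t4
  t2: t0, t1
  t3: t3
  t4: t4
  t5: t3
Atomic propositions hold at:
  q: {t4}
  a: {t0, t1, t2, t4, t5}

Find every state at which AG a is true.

AG a: greatest fixpoint, start Z0 = {t0, t1, t2, t4, t5}, keep only states in Sat with every successor in Z. Z1 = {t0, t1, t2, t4}; Z2 = {t1, t2, t4}; Z3 = {t1, t4}; fixed.
Sat(AG a) = {t1, t4}

{t1, t4}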